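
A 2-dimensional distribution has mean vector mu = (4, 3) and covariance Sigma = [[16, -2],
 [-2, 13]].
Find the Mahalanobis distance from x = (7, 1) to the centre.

Step 1 — centre the observation: (x - mu) = (3, -2).

Step 2 — invert Sigma. det(Sigma) = 16·13 - (-2)² = 204.
  Sigma^{-1} = (1/det) · [[d, -b], [-b, a]] = [[0.0637, 0.0098],
 [0.0098, 0.0784]].

Step 3 — form the quadratic (x - mu)^T · Sigma^{-1} · (x - mu):
  Sigma^{-1} · (x - mu) = (0.1716, -0.1275).
  (x - mu)^T · [Sigma^{-1} · (x - mu)] = (3)·(0.1716) + (-2)·(-0.1275) = 0.7696.

Step 4 — take square root: d = √(0.7696) ≈ 0.8773.

d(x, mu) = √(0.7696) ≈ 0.8773


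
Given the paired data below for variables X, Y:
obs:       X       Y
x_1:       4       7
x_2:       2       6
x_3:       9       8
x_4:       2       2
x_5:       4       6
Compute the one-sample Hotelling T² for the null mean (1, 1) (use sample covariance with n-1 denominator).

Step 1 — sample mean vector:
  mean(X) = (4 + 2 + 9 + 2 + 4) / 5 = 21/5 = 4.2
  mean(Y) = (7 + 6 + 8 + 2 + 6) / 5 = 29/5 = 5.8
  x̄ = (4.2, 5.8),  deviation x̄ - mu_0 = (4.2, 5.8) - (1, 1) = (3.2, 4.8).

Step 2 — sample covariance matrix, S[i,j] = (1/(n-1)) · Σ_k (x_{k,i} - mean_i) · (x_{k,j} - mean_j), divisor n-1 = 4:
  S[X,X] = ((-0.2)·(-0.2) + (-2.2)·(-2.2) + (4.8)·(4.8) + (-2.2)·(-2.2) + (-0.2)·(-0.2)) / 4 = 32.8/4 = 8.2
  S[X,Y] = ((-0.2)·(1.2) + (-2.2)·(0.2) + (4.8)·(2.2) + (-2.2)·(-3.8) + (-0.2)·(0.2)) / 4 = 18.2/4 = 4.55
  S[Y,Y] = ((1.2)·(1.2) + (0.2)·(0.2) + (2.2)·(2.2) + (-3.8)·(-3.8) + (0.2)·(0.2)) / 4 = 20.8/4 = 5.2
  S = [[8.2, 4.55],
 [4.55, 5.2]].

Step 3 — invert S. det(S) = 8.2·5.2 - (4.55)² = 21.9375.
  S^{-1} = (1/det) · [[d, -b], [-b, a]] = [[0.237, -0.2074],
 [-0.2074, 0.3738]].

Step 4 — quadratic form (x̄ - mu_0)^T · S^{-1} · (x̄ - mu_0):
  S^{-1} · (x̄ - mu_0) = (-0.237, 1.1305),
  (x̄ - mu_0)^T · [...] = (3.2)·(-0.237) + (4.8)·(1.1305) = 4.6678.

Step 5 — scale by n: T² = 5 · 4.6678 = 23.339.

T² ≈ 23.339


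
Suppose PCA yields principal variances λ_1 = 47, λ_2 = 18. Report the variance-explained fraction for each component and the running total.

Step 1 — total variance = trace(Sigma) = Σ λ_i = 47 + 18 = 65.

Step 2 — fraction explained by component i = λ_i / Σ λ:
  PC1: 47/65 = 0.7231
  PC2: 18/65 = 0.2769

Step 3 — cumulative fraction after k components = (λ_1 + ... + λ_k) / Σ λ:
  k = 1: 47/65 = 0.7231
  k = 2: (47 + 18)/65 = 65/65 = 1

Summary (fraction, with percent):

explained: PC1 0.7231 (72.31%), PC2 0.2769 (27.69%);  cumulative: 0.7231, 1


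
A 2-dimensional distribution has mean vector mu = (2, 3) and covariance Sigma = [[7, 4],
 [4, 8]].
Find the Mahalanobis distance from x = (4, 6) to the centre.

Step 1 — centre the observation: (x - mu) = (2, 3).

Step 2 — invert Sigma. det(Sigma) = 7·8 - (4)² = 40.
  Sigma^{-1} = (1/det) · [[d, -b], [-b, a]] = [[0.2, -0.1],
 [-0.1, 0.175]].

Step 3 — form the quadratic (x - mu)^T · Sigma^{-1} · (x - mu):
  Sigma^{-1} · (x - mu) = (0.1, 0.325).
  (x - mu)^T · [Sigma^{-1} · (x - mu)] = (2)·(0.1) + (3)·(0.325) = 1.175.

Step 4 — take square root: d = √(1.175) ≈ 1.084.

d(x, mu) = √(1.175) ≈ 1.084


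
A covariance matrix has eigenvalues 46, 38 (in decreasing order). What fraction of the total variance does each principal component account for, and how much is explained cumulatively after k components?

Step 1 — total variance = trace(Sigma) = Σ λ_i = 46 + 38 = 84.

Step 2 — fraction explained by component i = λ_i / Σ λ:
  PC1: 46/84 = 0.5476
  PC2: 38/84 = 0.4524

Step 3 — cumulative fraction after k components = (λ_1 + ... + λ_k) / Σ λ:
  k = 1: 46/84 = 0.5476
  k = 2: (46 + 38)/84 = 84/84 = 1

Summary (fraction, with percent):

explained: PC1 0.5476 (54.76%), PC2 0.4524 (45.24%);  cumulative: 0.5476, 1


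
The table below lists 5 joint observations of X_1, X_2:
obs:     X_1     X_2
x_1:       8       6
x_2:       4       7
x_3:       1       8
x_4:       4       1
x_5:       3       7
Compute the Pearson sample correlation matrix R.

Step 1 — column means:
  mean(X_1) = (8 + 4 + 1 + 4 + 3) / 5 = 20/5 = 4
  mean(X_2) = (6 + 7 + 8 + 1 + 7) / 5 = 29/5 = 5.8

Step 2 — sample variances and covariances s[i,j] = (1/(n-1)) · Σ_k (x_{k,i} - mean_i) · (x_{k,j} - mean_j), with n-1 = 4:
  s[X_1,X_1] = ((4)·(4) + (0)·(0) + (-3)·(-3) + (0)·(0) + (-1)·(-1)) / 4 = 26/4 = 6.5
  s[X_1,X_2] = ((4)·(0.2) + (0)·(1.2) + (-3)·(2.2) + (0)·(-4.8) + (-1)·(1.2)) / 4 = -7/4 = -1.75
  s[X_2,X_2] = ((0.2)·(0.2) + (1.2)·(1.2) + (2.2)·(2.2) + (-4.8)·(-4.8) + (1.2)·(1.2)) / 4 = 30.8/4 = 7.7
  Sample standard deviations s_i = √(s[i,i]):
  s(X_1) = √(6.5) = 2.5495
  s(X_2) = √(7.7) = 2.7749

Step 3 — r_{ij} = s_{ij} / (s_i · s_j):
  r[X_1,X_1] = 1 (diagonal).
  r[X_1,X_2] = -1.75 / (2.5495 · 2.7749) = -1.75 / 7.0746 = -0.2474
  r[X_2,X_2] = 1 (diagonal).

R is symmetric with unit diagonal. Assembling:

R = [[1, -0.2474],
 [-0.2474, 1]]


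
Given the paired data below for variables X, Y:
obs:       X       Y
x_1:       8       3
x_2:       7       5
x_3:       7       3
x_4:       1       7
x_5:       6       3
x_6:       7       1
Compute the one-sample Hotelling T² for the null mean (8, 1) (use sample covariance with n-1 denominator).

Step 1 — sample mean vector:
  mean(X) = (8 + 7 + 7 + 1 + 6 + 7) / 6 = 36/6 = 6
  mean(Y) = (3 + 5 + 3 + 7 + 3 + 1) / 6 = 22/6 = 3.6667
  x̄ = (6, 3.6667),  deviation x̄ - mu_0 = (6, 3.6667) - (8, 1) = (-2, 2.6667).

Step 2 — sample covariance matrix, S[i,j] = (1/(n-1)) · Σ_k (x_{k,i} - mean_i) · (x_{k,j} - mean_j), divisor n-1 = 5:
  S[X,X] = ((2)·(2) + (1)·(1) + (1)·(1) + (-5)·(-5) + (0)·(0) + (1)·(1)) / 5 = 32/5 = 6.4
  S[X,Y] = ((2)·(-0.6667) + (1)·(1.3333) + (1)·(-0.6667) + (-5)·(3.3333) + (0)·(-0.6667) + (1)·(-2.6667)) / 5 = -20/5 = -4
  S[Y,Y] = ((-0.6667)·(-0.6667) + (1.3333)·(1.3333) + (-0.6667)·(-0.6667) + (3.3333)·(3.3333) + (-0.6667)·(-0.6667) + (-2.6667)·(-2.6667)) / 5 = 21.3333/5 = 4.2667
  S = [[6.4, -4],
 [-4, 4.2667]].

Step 3 — invert S. det(S) = 6.4·4.2667 - (-4)² = 11.3067.
  S^{-1} = (1/det) · [[d, -b], [-b, a]] = [[0.3774, 0.3538],
 [0.3538, 0.566]].

Step 4 — quadratic form (x̄ - mu_0)^T · S^{-1} · (x̄ - mu_0):
  S^{-1} · (x̄ - mu_0) = (0.1887, 0.8019),
  (x̄ - mu_0)^T · [...] = (-2)·(0.1887) + (2.6667)·(0.8019) = 1.761.

Step 5 — scale by n: T² = 6 · 1.761 = 10.566.

T² ≈ 10.566


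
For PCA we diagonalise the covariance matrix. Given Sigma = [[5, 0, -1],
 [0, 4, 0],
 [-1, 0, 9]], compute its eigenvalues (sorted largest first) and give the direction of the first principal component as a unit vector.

Step 1 — characteristic polynomial p(λ) = det(λI - Sigma) = λ³ - tr·λ² + c_1·λ - det, where tr = trace, c_1 = sum of the principal 2×2 minors, det = det(Sigma):
  tr = 5 + 4 + 9 = 18,
  c_1 = (5·4 - (0)²) + (5·9 - (-1)²) + (4·9 - (0)²) = 20 + 44 + 36 = 100,
  det = 5·(4·9 - (0)²) - (0)·((0)·9 - (0)·(-1)) + (-1)·((0)·(0) - 4·(-1)) = 5·(36) - (0)·(0) + (-1)·(4) = 176.
  So p(λ) = λ³ - 18λ² + 100λ - 176.
Step 2 — look for an integer root (rational root theorem: any rational root is an integer divisor of 176). Testing λ = 4:
  p(4) = 64 - 288 + 400 - 176 = 0  ✓
  Dividing out (λ - 4): p(λ) = (λ - 4)(λ² - 14λ + 44).
Step 3 — remaining eigenvalues from the quadratic λ² - 14λ + 44 = 0:
  Δ = 14² - 4·44 = 196 - 176 = 20,  λ = (14 ± √20)/2 = (14 ± 4.4721)/2 ≈ 9.2361 or 4.7639.
  Sorted: λ_1 = 9.2361,  λ_2 = 4.7639,  λ_3 = 4  (check: sum = 18 = tr ✓).

Step 4 — unit eigenvector for λ_1 ≈ 9.2361: v spans the null space of (Sigma - λ_1 I), whose rows are
  r_1 = (-4.2361, 0, -1),  r_2 = (0, -5.2361, 0),  r_3 = (-1, 0, -0.2361).
  v is orthogonal to every row, so take v ∝ r_1 × r_2 = ((0)·(0) - (-1)·(-5.2361), (-1)·(0) - (-4.2361)·(0), (-4.2361)·(-5.2361) - (0)·(0)) ≈ (-5.2361, 0, 22.1803).
  Rescale (multiply by -1 so the first nonzero entry is positive): u = (5.2361, 0, -22.1803).
  ||u|| = √((5.2361)² + (0)² + (-22.1803)²) = √(519.3839) ≈ 22.79,  v_1 = u/||u|| ≈ (0.2298, 0, -0.9732) (||v_1|| = 1).

λ_1 = 9.2361,  λ_2 = 4.7639,  λ_3 = 4;  v_1 ≈ (0.2298, 0, -0.9732)


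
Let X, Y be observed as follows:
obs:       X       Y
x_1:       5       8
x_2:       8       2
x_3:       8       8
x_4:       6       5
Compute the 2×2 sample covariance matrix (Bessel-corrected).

Step 1 — column means:
  mean(X) = (5 + 8 + 8 + 6) / 4 = 27/4 = 6.75
  mean(Y) = (8 + 2 + 8 + 5) / 4 = 23/4 = 5.75

Step 2 — sample covariance S[i,j] = (1/(n-1)) · Σ_k (x_{k,i} - mean_i) · (x_{k,j} - mean_j), with n-1 = 3.
  S[X,X] = ((-1.75)·(-1.75) + (1.25)·(1.25) + (1.25)·(1.25) + (-0.75)·(-0.75)) / 3 = 6.75/3 = 2.25
  S[X,Y] = ((-1.75)·(2.25) + (1.25)·(-3.75) + (1.25)·(2.25) + (-0.75)·(-0.75)) / 3 = -5.25/3 = -1.75
  S[Y,Y] = ((2.25)·(2.25) + (-3.75)·(-3.75) + (2.25)·(2.25) + (-0.75)·(-0.75)) / 3 = 24.75/3 = 8.25

S is symmetric (S[j,i] = S[i,j]). Assembling:

S = [[2.25, -1.75],
 [-1.75, 8.25]]


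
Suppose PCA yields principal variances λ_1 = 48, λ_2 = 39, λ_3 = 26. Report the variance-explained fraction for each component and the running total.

Step 1 — total variance = trace(Sigma) = Σ λ_i = 48 + 39 + 26 = 113.

Step 2 — fraction explained by component i = λ_i / Σ λ:
  PC1: 48/113 = 0.4248
  PC2: 39/113 = 0.3451
  PC3: 26/113 = 0.2301

Step 3 — cumulative fraction after k components = (λ_1 + ... + λ_k) / Σ λ:
  k = 1: 48/113 = 0.4248
  k = 2: (48 + 39)/113 = 87/113 = 0.7699
  k = 3: (48 + 39 + 26)/113 = 113/113 = 1

Summary (fraction, with percent):

explained: PC1 0.4248 (42.48%), PC2 0.3451 (34.51%), PC3 0.2301 (23.01%);  cumulative: 0.4248, 0.7699, 1


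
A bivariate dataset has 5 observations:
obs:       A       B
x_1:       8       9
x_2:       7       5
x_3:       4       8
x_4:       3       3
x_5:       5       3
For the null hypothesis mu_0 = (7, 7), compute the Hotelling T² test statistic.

Step 1 — sample mean vector:
  mean(A) = (8 + 7 + 4 + 3 + 5) / 5 = 27/5 = 5.4
  mean(B) = (9 + 5 + 8 + 3 + 3) / 5 = 28/5 = 5.6
  x̄ = (5.4, 5.6),  deviation x̄ - mu_0 = (5.4, 5.6) - (7, 7) = (-1.6, -1.4).

Step 2 — sample covariance matrix, S[i,j] = (1/(n-1)) · Σ_k (x_{k,i} - mean_i) · (x_{k,j} - mean_j), divisor n-1 = 4:
  S[A,A] = ((2.6)·(2.6) + (1.6)·(1.6) + (-1.4)·(-1.4) + (-2.4)·(-2.4) + (-0.4)·(-0.4)) / 4 = 17.2/4 = 4.3
  S[A,B] = ((2.6)·(3.4) + (1.6)·(-0.6) + (-1.4)·(2.4) + (-2.4)·(-2.6) + (-0.4)·(-2.6)) / 4 = 11.8/4 = 2.95
  S[B,B] = ((3.4)·(3.4) + (-0.6)·(-0.6) + (2.4)·(2.4) + (-2.6)·(-2.6) + (-2.6)·(-2.6)) / 4 = 31.2/4 = 7.8
  S = [[4.3, 2.95],
 [2.95, 7.8]].

Step 3 — invert S. det(S) = 4.3·7.8 - (2.95)² = 24.8375.
  S^{-1} = (1/det) · [[d, -b], [-b, a]] = [[0.314, -0.1188],
 [-0.1188, 0.1731]].

Step 4 — quadratic form (x̄ - mu_0)^T · S^{-1} · (x̄ - mu_0):
  S^{-1} · (x̄ - mu_0) = (-0.3362, -0.0523),
  (x̄ - mu_0)^T · [...] = (-1.6)·(-0.3362) + (-1.4)·(-0.0523) = 0.6112.

Step 5 — scale by n: T² = 5 · 0.6112 = 3.0559.

T² ≈ 3.0559


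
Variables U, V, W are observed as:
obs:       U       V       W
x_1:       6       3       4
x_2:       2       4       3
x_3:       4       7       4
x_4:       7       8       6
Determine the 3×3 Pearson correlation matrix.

Step 1 — column means:
  mean(U) = (6 + 2 + 4 + 7) / 4 = 19/4 = 4.75
  mean(V) = (3 + 4 + 7 + 8) / 4 = 22/4 = 5.5
  mean(W) = (4 + 3 + 4 + 6) / 4 = 17/4 = 4.25

Step 2 — sample variances and covariances s[i,j] = (1/(n-1)) · Σ_k (x_{k,i} - mean_i) · (x_{k,j} - mean_j), with n-1 = 3:
  s[U,U] = ((1.25)·(1.25) + (-2.75)·(-2.75) + (-0.75)·(-0.75) + (2.25)·(2.25)) / 3 = 14.75/3 = 4.9167
  s[U,V] = ((1.25)·(-2.5) + (-2.75)·(-1.5) + (-0.75)·(1.5) + (2.25)·(2.5)) / 3 = 5.5/3 = 1.8333
  s[U,W] = ((1.25)·(-0.25) + (-2.75)·(-1.25) + (-0.75)·(-0.25) + (2.25)·(1.75)) / 3 = 7.25/3 = 2.4167
  s[V,V] = ((-2.5)·(-2.5) + (-1.5)·(-1.5) + (1.5)·(1.5) + (2.5)·(2.5)) / 3 = 17/3 = 5.6667
  s[V,W] = ((-2.5)·(-0.25) + (-1.5)·(-1.25) + (1.5)·(-0.25) + (2.5)·(1.75)) / 3 = 6.5/3 = 2.1667
  s[W,W] = ((-0.25)·(-0.25) + (-1.25)·(-1.25) + (-0.25)·(-0.25) + (1.75)·(1.75)) / 3 = 4.75/3 = 1.5833
  Sample standard deviations s_i = √(s[i,i]):
  s(U) = √(4.9167) = 2.2174
  s(V) = √(5.6667) = 2.3805
  s(W) = √(1.5833) = 1.2583

Step 3 — r_{ij} = s_{ij} / (s_i · s_j):
  r[U,U] = 1 (diagonal).
  r[U,V] = 1.8333 / (2.2174 · 2.3805) = 1.8333 / 5.2784 = 0.3473
  r[U,W] = 2.4167 / (2.2174 · 1.2583) = 2.4167 / 2.7901 = 0.8662
  r[V,V] = 1 (diagonal).
  r[V,W] = 2.1667 / (2.3805 · 1.2583) = 2.1667 / 2.9954 = 0.7233
  r[W,W] = 1 (diagonal).

R is symmetric with unit diagonal. Assembling:

R = [[1, 0.3473, 0.8662],
 [0.3473, 1, 0.7233],
 [0.8662, 0.7233, 1]]


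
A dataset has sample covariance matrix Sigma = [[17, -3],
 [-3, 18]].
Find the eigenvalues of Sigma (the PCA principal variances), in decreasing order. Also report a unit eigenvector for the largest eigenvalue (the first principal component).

Step 1 — characteristic polynomial of 2×2 Sigma:
  det(Sigma - λI) = λ² - trace · λ + det = 0.
  trace = 17 + 18 = 35, det = 17·18 - (-3)² = 297.
Step 2 — discriminant:
  Δ = trace² - 4·det = 1225 - 1188 = 37.
Step 3 — eigenvalues:
  λ = (trace ± √Δ)/2 = (35 ± 6.0828)/2,
  λ_1 = 20.5414,  λ_2 = 14.4586.

Step 4 — unit eigenvector for λ_1: solve (Sigma - λ_1 I)v = 0. First row:
  (17 - 20.5414)·v_x + (-3)·v_y = 0, i.e. (-3.5414)·v_x + (-3)·v_y = 0,
  so v ∝ (b, λ_1 - a) = (-3, 3.5414); multiply by -1 so the first entry is positive: u = (3, -3.5414).
  ||u|| = √((3)² + (-3.5414)²) = √(21.5414) ≈ 4.6413,
  v_1 = u/||u|| ≈ (0.6464, -0.763) (||v_1|| = 1).

λ_1 = 20.5414,  λ_2 = 14.4586;  v_1 ≈ (0.6464, -0.763)


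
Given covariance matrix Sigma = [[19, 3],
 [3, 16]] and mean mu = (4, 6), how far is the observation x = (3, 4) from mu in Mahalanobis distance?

Step 1 — centre the observation: (x - mu) = (-1, -2).

Step 2 — invert Sigma. det(Sigma) = 19·16 - (3)² = 295.
  Sigma^{-1} = (1/det) · [[d, -b], [-b, a]] = [[0.0542, -0.0102],
 [-0.0102, 0.0644]].

Step 3 — form the quadratic (x - mu)^T · Sigma^{-1} · (x - mu):
  Sigma^{-1} · (x - mu) = (-0.0339, -0.1186).
  (x - mu)^T · [Sigma^{-1} · (x - mu)] = (-1)·(-0.0339) + (-2)·(-0.1186) = 0.2712.

Step 4 — take square root: d = √(0.2712) ≈ 0.5208.

d(x, mu) = √(0.2712) ≈ 0.5208


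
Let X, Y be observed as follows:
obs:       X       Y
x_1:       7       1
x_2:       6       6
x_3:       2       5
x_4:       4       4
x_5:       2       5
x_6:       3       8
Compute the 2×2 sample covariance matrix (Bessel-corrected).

Step 1 — column means:
  mean(X) = (7 + 6 + 2 + 4 + 2 + 3) / 6 = 24/6 = 4
  mean(Y) = (1 + 6 + 5 + 4 + 5 + 8) / 6 = 29/6 = 4.8333

Step 2 — sample covariance S[i,j] = (1/(n-1)) · Σ_k (x_{k,i} - mean_i) · (x_{k,j} - mean_j), with n-1 = 5.
  S[X,X] = ((3)·(3) + (2)·(2) + (-2)·(-2) + (0)·(0) + (-2)·(-2) + (-1)·(-1)) / 5 = 22/5 = 4.4
  S[X,Y] = ((3)·(-3.8333) + (2)·(1.1667) + (-2)·(0.1667) + (0)·(-0.8333) + (-2)·(0.1667) + (-1)·(3.1667)) / 5 = -13/5 = -2.6
  S[Y,Y] = ((-3.8333)·(-3.8333) + (1.1667)·(1.1667) + (0.1667)·(0.1667) + (-0.8333)·(-0.8333) + (0.1667)·(0.1667) + (3.1667)·(3.1667)) / 5 = 26.8333/5 = 5.3667

S is symmetric (S[j,i] = S[i,j]). Assembling:

S = [[4.4, -2.6],
 [-2.6, 5.3667]]


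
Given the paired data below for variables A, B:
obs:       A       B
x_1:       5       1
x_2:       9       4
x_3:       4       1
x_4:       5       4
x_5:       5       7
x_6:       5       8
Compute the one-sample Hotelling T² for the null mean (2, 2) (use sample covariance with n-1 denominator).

Step 1 — sample mean vector:
  mean(A) = (5 + 9 + 4 + 5 + 5 + 5) / 6 = 33/6 = 5.5
  mean(B) = (1 + 4 + 1 + 4 + 7 + 8) / 6 = 25/6 = 4.1667
  x̄ = (5.5, 4.1667),  deviation x̄ - mu_0 = (5.5, 4.1667) - (2, 2) = (3.5, 2.1667).

Step 2 — sample covariance matrix, S[i,j] = (1/(n-1)) · Σ_k (x_{k,i} - mean_i) · (x_{k,j} - mean_j), divisor n-1 = 5:
  S[A,A] = ((-0.5)·(-0.5) + (3.5)·(3.5) + (-1.5)·(-1.5) + (-0.5)·(-0.5) + (-0.5)·(-0.5) + (-0.5)·(-0.5)) / 5 = 15.5/5 = 3.1
  S[A,B] = ((-0.5)·(-3.1667) + (3.5)·(-0.1667) + (-1.5)·(-3.1667) + (-0.5)·(-0.1667) + (-0.5)·(2.8333) + (-0.5)·(3.8333)) / 5 = 2.5/5 = 0.5
  S[B,B] = ((-3.1667)·(-3.1667) + (-0.1667)·(-0.1667) + (-3.1667)·(-3.1667) + (-0.1667)·(-0.1667) + (2.8333)·(2.8333) + (3.8333)·(3.8333)) / 5 = 42.8333/5 = 8.5667
  S = [[3.1, 0.5],
 [0.5, 8.5667]].

Step 3 — invert S. det(S) = 3.1·8.5667 - (0.5)² = 26.3067.
  S^{-1} = (1/det) · [[d, -b], [-b, a]] = [[0.3256, -0.019],
 [-0.019, 0.1178]].

Step 4 — quadratic form (x̄ - mu_0)^T · S^{-1} · (x̄ - mu_0):
  S^{-1} · (x̄ - mu_0) = (1.0986, 0.1888),
  (x̄ - mu_0)^T · [...] = (3.5)·(1.0986) + (2.1667)·(0.1888) = 4.2541.

Step 5 — scale by n: T² = 6 · 4.2541 = 25.5246.

T² ≈ 25.5246


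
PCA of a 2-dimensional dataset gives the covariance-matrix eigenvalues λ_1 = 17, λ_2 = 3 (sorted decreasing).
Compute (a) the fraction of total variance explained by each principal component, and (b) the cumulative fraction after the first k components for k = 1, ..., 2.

Step 1 — total variance = trace(Sigma) = Σ λ_i = 17 + 3 = 20.

Step 2 — fraction explained by component i = λ_i / Σ λ:
  PC1: 17/20 = 0.85
  PC2: 3/20 = 0.15

Step 3 — cumulative fraction after k components = (λ_1 + ... + λ_k) / Σ λ:
  k = 1: 17/20 = 0.85
  k = 2: (17 + 3)/20 = 20/20 = 1

Summary (fraction, with percent):

explained: PC1 0.85 (85%), PC2 0.15 (15%);  cumulative: 0.85, 1


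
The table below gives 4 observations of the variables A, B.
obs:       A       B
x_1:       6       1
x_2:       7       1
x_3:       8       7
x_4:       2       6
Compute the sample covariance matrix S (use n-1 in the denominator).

Step 1 — column means:
  mean(A) = (6 + 7 + 8 + 2) / 4 = 23/4 = 5.75
  mean(B) = (1 + 1 + 7 + 6) / 4 = 15/4 = 3.75

Step 2 — sample covariance S[i,j] = (1/(n-1)) · Σ_k (x_{k,i} - mean_i) · (x_{k,j} - mean_j), with n-1 = 3.
  S[A,A] = ((0.25)·(0.25) + (1.25)·(1.25) + (2.25)·(2.25) + (-3.75)·(-3.75)) / 3 = 20.75/3 = 6.9167
  S[A,B] = ((0.25)·(-2.75) + (1.25)·(-2.75) + (2.25)·(3.25) + (-3.75)·(2.25)) / 3 = -5.25/3 = -1.75
  S[B,B] = ((-2.75)·(-2.75) + (-2.75)·(-2.75) + (3.25)·(3.25) + (2.25)·(2.25)) / 3 = 30.75/3 = 10.25

S is symmetric (S[j,i] = S[i,j]). Assembling:

S = [[6.9167, -1.75],
 [-1.75, 10.25]]


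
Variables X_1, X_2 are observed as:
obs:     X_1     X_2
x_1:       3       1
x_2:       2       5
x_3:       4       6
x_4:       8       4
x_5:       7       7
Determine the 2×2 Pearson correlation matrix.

Step 1 — column means:
  mean(X_1) = (3 + 2 + 4 + 8 + 7) / 5 = 24/5 = 4.8
  mean(X_2) = (1 + 5 + 6 + 4 + 7) / 5 = 23/5 = 4.6

Step 2 — sample variances and covariances s[i,j] = (1/(n-1)) · Σ_k (x_{k,i} - mean_i) · (x_{k,j} - mean_j), with n-1 = 4:
  s[X_1,X_1] = ((-1.8)·(-1.8) + (-2.8)·(-2.8) + (-0.8)·(-0.8) + (3.2)·(3.2) + (2.2)·(2.2)) / 4 = 26.8/4 = 6.7
  s[X_1,X_2] = ((-1.8)·(-3.6) + (-2.8)·(0.4) + (-0.8)·(1.4) + (3.2)·(-0.6) + (2.2)·(2.4)) / 4 = 7.6/4 = 1.9
  s[X_2,X_2] = ((-3.6)·(-3.6) + (0.4)·(0.4) + (1.4)·(1.4) + (-0.6)·(-0.6) + (2.4)·(2.4)) / 4 = 21.2/4 = 5.3
  Sample standard deviations s_i = √(s[i,i]):
  s(X_1) = √(6.7) = 2.5884
  s(X_2) = √(5.3) = 2.3022

Step 3 — r_{ij} = s_{ij} / (s_i · s_j):
  r[X_1,X_1] = 1 (diagonal).
  r[X_1,X_2] = 1.9 / (2.5884 · 2.3022) = 1.9 / 5.959 = 0.3188
  r[X_2,X_2] = 1 (diagonal).

R is symmetric with unit diagonal. Assembling:

R = [[1, 0.3188],
 [0.3188, 1]]


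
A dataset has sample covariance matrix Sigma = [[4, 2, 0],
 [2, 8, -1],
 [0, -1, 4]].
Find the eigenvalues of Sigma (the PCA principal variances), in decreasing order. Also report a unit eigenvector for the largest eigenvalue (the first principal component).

Step 1 — characteristic polynomial p(λ) = det(λI - Sigma) = λ³ - tr·λ² + c_1·λ - det, where tr = trace, c_1 = sum of the principal 2×2 minors, det = det(Sigma):
  tr = 4 + 8 + 4 = 16,
  c_1 = (4·8 - (2)²) + (4·4 - (0)²) + (8·4 - (-1)²) = 28 + 16 + 31 = 75,
  det = 4·(8·4 - (-1)²) - (2)·((2)·4 - (-1)·(0)) + (0)·((2)·(-1) - 8·(0)) = 4·(31) - (2)·(8) + (0)·(-2) = 108.
  So p(λ) = λ³ - 16λ² + 75λ - 108.
Step 2 — look for an integer root (rational root theorem: any rational root is an integer divisor of 108). Testing λ = 3:
  p(3) = 27 - 144 + 225 - 108 = 0  ✓
  Dividing out (λ - 3): p(λ) = (λ - 3)(λ² - 13λ + 36).
Step 3 — remaining eigenvalues from the quadratic λ² - 13λ + 36 = 0:
  Δ = 13² - 4·36 = 169 - 144 = 25,  λ = (13 ± √25)/2 = (13 ± 5)/2 = 9 or 4.
  Sorted: λ_1 = 9,  λ_2 = 4,  λ_3 = 3  (check: sum = 16 = tr ✓).

Step 4 — unit eigenvector for λ_1 = 9: v spans the null space of (Sigma - λ_1 I), whose rows are
  r_1 = (-5, 2, 0),  r_2 = (2, -1, -1),  r_3 = (0, -1, -5).
  v is orthogonal to every row, so take v ∝ r_1 × r_2 = ((2)·(-1) - (0)·(-1), (0)·(2) - (-5)·(-1), (-5)·(-1) - (2)·(2)) = (-2, -5, 1).
  Rescale (multiply by -1 so the first nonzero entry is positive): u = (2, 5, -1).
  ||u|| = √((2)² + (5)² + (-1)²) = √(30) ≈ 5.4772,  v_1 = u/||u|| ≈ (0.3651, 0.9129, -0.1826) (||v_1|| = 1).

λ_1 = 9,  λ_2 = 4,  λ_3 = 3;  v_1 ≈ (0.3651, 0.9129, -0.1826)


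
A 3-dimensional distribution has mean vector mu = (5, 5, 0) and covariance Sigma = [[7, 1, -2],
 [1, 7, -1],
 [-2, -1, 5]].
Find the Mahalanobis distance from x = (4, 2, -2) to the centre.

Step 1 — centre the observation: (x - mu) = (-1, -3, -2).

Step 2 — invert Sigma (cofactor / det for 3×3, or solve directly):
  Sigma^{-1} = [[0.1627, -0.0144, 0.0622],
 [-0.0144, 0.1483, 0.0239],
 [0.0622, 0.0239, 0.2297]].

Step 3 — form the quadratic (x - mu)^T · Sigma^{-1} · (x - mu):
  Sigma^{-1} · (x - mu) = (-0.244, -0.4785, -0.5933).
  (x - mu)^T · [Sigma^{-1} · (x - mu)] = (-1)·(-0.244) + (-3)·(-0.4785) + (-2)·(-0.5933) = 2.866.

Step 4 — take square root: d = √(2.866) ≈ 1.6929.

d(x, mu) = √(2.866) ≈ 1.6929


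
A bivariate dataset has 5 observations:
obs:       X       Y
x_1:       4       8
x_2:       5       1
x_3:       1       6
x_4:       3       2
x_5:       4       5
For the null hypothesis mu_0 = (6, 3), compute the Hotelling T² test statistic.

Step 1 — sample mean vector:
  mean(X) = (4 + 5 + 1 + 3 + 4) / 5 = 17/5 = 3.4
  mean(Y) = (8 + 1 + 6 + 2 + 5) / 5 = 22/5 = 4.4
  x̄ = (3.4, 4.4),  deviation x̄ - mu_0 = (3.4, 4.4) - (6, 3) = (-2.6, 1.4).

Step 2 — sample covariance matrix, S[i,j] = (1/(n-1)) · Σ_k (x_{k,i} - mean_i) · (x_{k,j} - mean_j), divisor n-1 = 4:
  S[X,X] = ((0.6)·(0.6) + (1.6)·(1.6) + (-2.4)·(-2.4) + (-0.4)·(-0.4) + (0.6)·(0.6)) / 4 = 9.2/4 = 2.3
  S[X,Y] = ((0.6)·(3.6) + (1.6)·(-3.4) + (-2.4)·(1.6) + (-0.4)·(-2.4) + (0.6)·(0.6)) / 4 = -5.8/4 = -1.45
  S[Y,Y] = ((3.6)·(3.6) + (-3.4)·(-3.4) + (1.6)·(1.6) + (-2.4)·(-2.4) + (0.6)·(0.6)) / 4 = 33.2/4 = 8.3
  S = [[2.3, -1.45],
 [-1.45, 8.3]].

Step 3 — invert S. det(S) = 2.3·8.3 - (-1.45)² = 16.9875.
  S^{-1} = (1/det) · [[d, -b], [-b, a]] = [[0.4886, 0.0854],
 [0.0854, 0.1354]].

Step 4 — quadratic form (x̄ - mu_0)^T · S^{-1} · (x̄ - mu_0):
  S^{-1} · (x̄ - mu_0) = (-1.1508, -0.0324),
  (x̄ - mu_0)^T · [...] = (-2.6)·(-1.1508) + (1.4)·(-0.0324) = 2.9469.

Step 5 — scale by n: T² = 5 · 2.9469 = 14.7344.

T² ≈ 14.7344


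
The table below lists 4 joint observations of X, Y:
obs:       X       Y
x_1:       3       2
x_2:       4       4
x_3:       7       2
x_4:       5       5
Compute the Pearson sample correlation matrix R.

Step 1 — column means:
  mean(X) = (3 + 4 + 7 + 5) / 4 = 19/4 = 4.75
  mean(Y) = (2 + 4 + 2 + 5) / 4 = 13/4 = 3.25

Step 2 — sample variances and covariances s[i,j] = (1/(n-1)) · Σ_k (x_{k,i} - mean_i) · (x_{k,j} - mean_j), with n-1 = 3:
  s[X,X] = ((-1.75)·(-1.75) + (-0.75)·(-0.75) + (2.25)·(2.25) + (0.25)·(0.25)) / 3 = 8.75/3 = 2.9167
  s[X,Y] = ((-1.75)·(-1.25) + (-0.75)·(0.75) + (2.25)·(-1.25) + (0.25)·(1.75)) / 3 = -0.75/3 = -0.25
  s[Y,Y] = ((-1.25)·(-1.25) + (0.75)·(0.75) + (-1.25)·(-1.25) + (1.75)·(1.75)) / 3 = 6.75/3 = 2.25
  Sample standard deviations s_i = √(s[i,i]):
  s(X) = √(2.9167) = 1.7078
  s(Y) = √(2.25) = 1.5

Step 3 — r_{ij} = s_{ij} / (s_i · s_j):
  r[X,X] = 1 (diagonal).
  r[X,Y] = -0.25 / (1.7078 · 1.5) = -0.25 / 2.5617 = -0.0976
  r[Y,Y] = 1 (diagonal).

R is symmetric with unit diagonal. Assembling:

R = [[1, -0.0976],
 [-0.0976, 1]]


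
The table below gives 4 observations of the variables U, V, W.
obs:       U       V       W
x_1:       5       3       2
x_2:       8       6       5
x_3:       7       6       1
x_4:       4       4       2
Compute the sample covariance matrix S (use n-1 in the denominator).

Step 1 — column means:
  mean(U) = (5 + 8 + 7 + 4) / 4 = 24/4 = 6
  mean(V) = (3 + 6 + 6 + 4) / 4 = 19/4 = 4.75
  mean(W) = (2 + 5 + 1 + 2) / 4 = 10/4 = 2.5

Step 2 — sample covariance S[i,j] = (1/(n-1)) · Σ_k (x_{k,i} - mean_i) · (x_{k,j} - mean_j), with n-1 = 3.
  S[U,U] = ((-1)·(-1) + (2)·(2) + (1)·(1) + (-2)·(-2)) / 3 = 10/3 = 3.3333
  S[U,V] = ((-1)·(-1.75) + (2)·(1.25) + (1)·(1.25) + (-2)·(-0.75)) / 3 = 7/3 = 2.3333
  S[U,W] = ((-1)·(-0.5) + (2)·(2.5) + (1)·(-1.5) + (-2)·(-0.5)) / 3 = 5/3 = 1.6667
  S[V,V] = ((-1.75)·(-1.75) + (1.25)·(1.25) + (1.25)·(1.25) + (-0.75)·(-0.75)) / 3 = 6.75/3 = 2.25
  S[V,W] = ((-1.75)·(-0.5) + (1.25)·(2.5) + (1.25)·(-1.5) + (-0.75)·(-0.5)) / 3 = 2.5/3 = 0.8333
  S[W,W] = ((-0.5)·(-0.5) + (2.5)·(2.5) + (-1.5)·(-1.5) + (-0.5)·(-0.5)) / 3 = 9/3 = 3

S is symmetric (S[j,i] = S[i,j]). Assembling:

S = [[3.3333, 2.3333, 1.6667],
 [2.3333, 2.25, 0.8333],
 [1.6667, 0.8333, 3]]


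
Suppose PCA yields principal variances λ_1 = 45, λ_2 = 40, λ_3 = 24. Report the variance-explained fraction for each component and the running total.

Step 1 — total variance = trace(Sigma) = Σ λ_i = 45 + 40 + 24 = 109.

Step 2 — fraction explained by component i = λ_i / Σ λ:
  PC1: 45/109 = 0.4128
  PC2: 40/109 = 0.367
  PC3: 24/109 = 0.2202

Step 3 — cumulative fraction after k components = (λ_1 + ... + λ_k) / Σ λ:
  k = 1: 45/109 = 0.4128
  k = 2: (45 + 40)/109 = 85/109 = 0.7798
  k = 3: (45 + 40 + 24)/109 = 109/109 = 1

Summary (fraction, with percent):

explained: PC1 0.4128 (41.28%), PC2 0.367 (36.7%), PC3 0.2202 (22.02%);  cumulative: 0.4128, 0.7798, 1


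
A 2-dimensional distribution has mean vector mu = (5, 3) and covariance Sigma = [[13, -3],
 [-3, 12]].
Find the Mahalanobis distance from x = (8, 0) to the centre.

Step 1 — centre the observation: (x - mu) = (3, -3).

Step 2 — invert Sigma. det(Sigma) = 13·12 - (-3)² = 147.
  Sigma^{-1} = (1/det) · [[d, -b], [-b, a]] = [[0.0816, 0.0204],
 [0.0204, 0.0884]].

Step 3 — form the quadratic (x - mu)^T · Sigma^{-1} · (x - mu):
  Sigma^{-1} · (x - mu) = (0.1837, -0.2041).
  (x - mu)^T · [Sigma^{-1} · (x - mu)] = (3)·(0.1837) + (-3)·(-0.2041) = 1.1633.

Step 4 — take square root: d = √(1.1633) ≈ 1.0785.

d(x, mu) = √(1.1633) ≈ 1.0785


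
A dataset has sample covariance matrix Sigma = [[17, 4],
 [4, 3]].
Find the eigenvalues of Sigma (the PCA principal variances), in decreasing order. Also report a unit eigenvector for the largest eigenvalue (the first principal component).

Step 1 — characteristic polynomial of 2×2 Sigma:
  det(Sigma - λI) = λ² - trace · λ + det = 0.
  trace = 17 + 3 = 20, det = 17·3 - (4)² = 35.
Step 2 — discriminant:
  Δ = trace² - 4·det = 400 - 140 = 260.
Step 3 — eigenvalues:
  λ = (trace ± √Δ)/2 = (20 ± 16.1245)/2,
  λ_1 = 18.0623,  λ_2 = 1.9377.

Step 4 — unit eigenvector for λ_1: solve (Sigma - λ_1 I)v = 0. First row:
  (17 - 18.0623)·v_x + (4)·v_y = 0, i.e. (-1.0623)·v_x + (4)·v_y = 0,
  so v ∝ (b, λ_1 - a) = (4, 1.0623) = u.
  ||u|| = √((4)² + (1.0623)²) = √(17.1284) ≈ 4.1386,
  v_1 = u/||u|| ≈ (0.9665, 0.2567) (||v_1|| = 1).

λ_1 = 18.0623,  λ_2 = 1.9377;  v_1 ≈ (0.9665, 0.2567)


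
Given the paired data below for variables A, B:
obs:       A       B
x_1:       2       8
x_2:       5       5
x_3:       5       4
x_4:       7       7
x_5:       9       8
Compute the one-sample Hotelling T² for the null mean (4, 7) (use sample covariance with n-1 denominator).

Step 1 — sample mean vector:
  mean(A) = (2 + 5 + 5 + 7 + 9) / 5 = 28/5 = 5.6
  mean(B) = (8 + 5 + 4 + 7 + 8) / 5 = 32/5 = 6.4
  x̄ = (5.6, 6.4),  deviation x̄ - mu_0 = (5.6, 6.4) - (4, 7) = (1.6, -0.6).

Step 2 — sample covariance matrix, S[i,j] = (1/(n-1)) · Σ_k (x_{k,i} - mean_i) · (x_{k,j} - mean_j), divisor n-1 = 4:
  S[A,A] = ((-3.6)·(-3.6) + (-0.6)·(-0.6) + (-0.6)·(-0.6) + (1.4)·(1.4) + (3.4)·(3.4)) / 4 = 27.2/4 = 6.8
  S[A,B] = ((-3.6)·(1.6) + (-0.6)·(-1.4) + (-0.6)·(-2.4) + (1.4)·(0.6) + (3.4)·(1.6)) / 4 = 2.8/4 = 0.7
  S[B,B] = ((1.6)·(1.6) + (-1.4)·(-1.4) + (-2.4)·(-2.4) + (0.6)·(0.6) + (1.6)·(1.6)) / 4 = 13.2/4 = 3.3
  S = [[6.8, 0.7],
 [0.7, 3.3]].

Step 3 — invert S. det(S) = 6.8·3.3 - (0.7)² = 21.95.
  S^{-1} = (1/det) · [[d, -b], [-b, a]] = [[0.1503, -0.0319],
 [-0.0319, 0.3098]].

Step 4 — quadratic form (x̄ - mu_0)^T · S^{-1} · (x̄ - mu_0):
  S^{-1} · (x̄ - mu_0) = (0.2597, -0.2369),
  (x̄ - mu_0)^T · [...] = (1.6)·(0.2597) + (-0.6)·(-0.2369) = 0.5576.

Step 5 — scale by n: T² = 5 · 0.5576 = 2.7882.

T² ≈ 2.7882


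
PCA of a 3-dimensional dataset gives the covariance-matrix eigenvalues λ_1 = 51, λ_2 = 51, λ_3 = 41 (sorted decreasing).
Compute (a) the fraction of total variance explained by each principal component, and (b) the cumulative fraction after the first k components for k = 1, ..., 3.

Step 1 — total variance = trace(Sigma) = Σ λ_i = 51 + 51 + 41 = 143.

Step 2 — fraction explained by component i = λ_i / Σ λ:
  PC1: 51/143 = 0.3566
  PC2: 51/143 = 0.3566
  PC3: 41/143 = 0.2867

Step 3 — cumulative fraction after k components = (λ_1 + ... + λ_k) / Σ λ:
  k = 1: 51/143 = 0.3566
  k = 2: (51 + 51)/143 = 102/143 = 0.7133
  k = 3: (51 + 51 + 41)/143 = 143/143 = 1

Summary (fraction, with percent):

explained: PC1 0.3566 (35.66%), PC2 0.3566 (35.66%), PC3 0.2867 (28.67%);  cumulative: 0.3566, 0.7133, 1


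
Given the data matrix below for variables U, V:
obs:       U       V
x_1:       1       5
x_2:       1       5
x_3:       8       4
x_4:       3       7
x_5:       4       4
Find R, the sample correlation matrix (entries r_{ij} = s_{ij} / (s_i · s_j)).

Step 1 — column means:
  mean(U) = (1 + 1 + 8 + 3 + 4) / 5 = 17/5 = 3.4
  mean(V) = (5 + 5 + 4 + 7 + 4) / 5 = 25/5 = 5

Step 2 — sample variances and covariances s[i,j] = (1/(n-1)) · Σ_k (x_{k,i} - mean_i) · (x_{k,j} - mean_j), with n-1 = 4:
  s[U,U] = ((-2.4)·(-2.4) + (-2.4)·(-2.4) + (4.6)·(4.6) + (-0.4)·(-0.4) + (0.6)·(0.6)) / 4 = 33.2/4 = 8.3
  s[U,V] = ((-2.4)·(0) + (-2.4)·(0) + (4.6)·(-1) + (-0.4)·(2) + (0.6)·(-1)) / 4 = -6/4 = -1.5
  s[V,V] = ((0)·(0) + (0)·(0) + (-1)·(-1) + (2)·(2) + (-1)·(-1)) / 4 = 6/4 = 1.5
  Sample standard deviations s_i = √(s[i,i]):
  s(U) = √(8.3) = 2.881
  s(V) = √(1.5) = 1.2247

Step 3 — r_{ij} = s_{ij} / (s_i · s_j):
  r[U,U] = 1 (diagonal).
  r[U,V] = -1.5 / (2.881 · 1.2247) = -1.5 / 3.5285 = -0.4251
  r[V,V] = 1 (diagonal).

R is symmetric with unit diagonal. Assembling:

R = [[1, -0.4251],
 [-0.4251, 1]]


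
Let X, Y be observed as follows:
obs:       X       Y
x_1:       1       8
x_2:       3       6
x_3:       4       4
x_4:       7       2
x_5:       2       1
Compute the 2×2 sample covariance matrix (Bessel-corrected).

Step 1 — column means:
  mean(X) = (1 + 3 + 4 + 7 + 2) / 5 = 17/5 = 3.4
  mean(Y) = (8 + 6 + 4 + 2 + 1) / 5 = 21/5 = 4.2

Step 2 — sample covariance S[i,j] = (1/(n-1)) · Σ_k (x_{k,i} - mean_i) · (x_{k,j} - mean_j), with n-1 = 4.
  S[X,X] = ((-2.4)·(-2.4) + (-0.4)·(-0.4) + (0.6)·(0.6) + (3.6)·(3.6) + (-1.4)·(-1.4)) / 4 = 21.2/4 = 5.3
  S[X,Y] = ((-2.4)·(3.8) + (-0.4)·(1.8) + (0.6)·(-0.2) + (3.6)·(-2.2) + (-1.4)·(-3.2)) / 4 = -13.4/4 = -3.35
  S[Y,Y] = ((3.8)·(3.8) + (1.8)·(1.8) + (-0.2)·(-0.2) + (-2.2)·(-2.2) + (-3.2)·(-3.2)) / 4 = 32.8/4 = 8.2

S is symmetric (S[j,i] = S[i,j]). Assembling:

S = [[5.3, -3.35],
 [-3.35, 8.2]]


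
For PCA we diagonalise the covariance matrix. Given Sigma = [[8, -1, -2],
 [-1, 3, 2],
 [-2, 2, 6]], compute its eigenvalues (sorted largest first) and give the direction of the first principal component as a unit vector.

Step 1 — characteristic polynomial p(λ) = det(λI - Sigma) = λ³ - tr·λ² + c_1·λ - det, where tr = trace, c_1 = sum of the principal 2×2 minors, det = det(Sigma):
  tr = 8 + 3 + 6 = 17,
  c_1 = (8·3 - (-1)²) + (8·6 - (-2)²) + (3·6 - (2)²) = 23 + 44 + 14 = 81,
  det = 8·(3·6 - (2)²) - (-1)·((-1)·6 - (2)·(-2)) + (-2)·((-1)·(2) - 3·(-2)) = 8·(14) - (-1)·(-2) + (-2)·(4) = 102.
  So p(λ) = λ³ - 17λ² + 81λ - 102.
Step 2 — look for an integer root (rational root theorem: any rational root is an integer divisor of 102). Testing λ = 2:
  p(2) = 8 - 68 + 162 - 102 = 0  ✓
  Dividing out (λ - 2): p(λ) = (λ - 2)(λ² - 15λ + 51).
Step 3 — remaining eigenvalues from the quadratic λ² - 15λ + 51 = 0:
  Δ = 15² - 4·51 = 225 - 204 = 21,  λ = (15 ± √21)/2 = (15 ± 4.5826)/2 ≈ 9.7913 or 5.2087.
  Sorted: λ_1 = 9.7913,  λ_2 = 5.2087,  λ_3 = 2  (check: sum = 17 = tr ✓).

Step 4 — unit eigenvector for λ_1 ≈ 9.7913: v spans the null space of (Sigma - λ_1 I), whose rows are
  r_1 = (-1.7913, -1, -2),  r_2 = (-1, -6.7913, 2),  r_3 = (-2, 2, -3.7913).
  v is orthogonal to every row, so take v ∝ r_1 × r_2 = ((-1)·(2) - (-2)·(-6.7913), (-2)·(-1) - (-1.7913)·(2), (-1.7913)·(-6.7913) - (-1)·(-1)) ≈ (-15.5826, 5.5826, 11.1652).
  Rescale (multiply by -1 so the first nonzero entry is positive): u = (15.5826, -5.5826, -11.1652).
  ||u|| = √((15.5826)² + (-5.5826)² + (-11.1652)²) = √(398.6424) ≈ 19.966,  v_1 = u/||u|| ≈ (0.7805, -0.2796, -0.5592) (||v_1|| = 1).

λ_1 = 9.7913,  λ_2 = 5.2087,  λ_3 = 2;  v_1 ≈ (0.7805, -0.2796, -0.5592)


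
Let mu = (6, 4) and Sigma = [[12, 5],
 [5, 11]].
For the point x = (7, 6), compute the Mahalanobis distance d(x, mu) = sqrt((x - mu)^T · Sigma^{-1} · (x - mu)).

Step 1 — centre the observation: (x - mu) = (1, 2).

Step 2 — invert Sigma. det(Sigma) = 12·11 - (5)² = 107.
  Sigma^{-1} = (1/det) · [[d, -b], [-b, a]] = [[0.1028, -0.0467],
 [-0.0467, 0.1121]].

Step 3 — form the quadratic (x - mu)^T · Sigma^{-1} · (x - mu):
  Sigma^{-1} · (x - mu) = (0.0093, 0.1776).
  (x - mu)^T · [Sigma^{-1} · (x - mu)] = (1)·(0.0093) + (2)·(0.1776) = 0.3645.

Step 4 — take square root: d = √(0.3645) ≈ 0.6037.

d(x, mu) = √(0.3645) ≈ 0.6037


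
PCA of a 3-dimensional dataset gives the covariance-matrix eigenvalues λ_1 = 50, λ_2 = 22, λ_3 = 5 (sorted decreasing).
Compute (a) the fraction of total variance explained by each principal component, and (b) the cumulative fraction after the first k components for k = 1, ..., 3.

Step 1 — total variance = trace(Sigma) = Σ λ_i = 50 + 22 + 5 = 77.

Step 2 — fraction explained by component i = λ_i / Σ λ:
  PC1: 50/77 = 0.6494
  PC2: 22/77 = 0.2857
  PC3: 5/77 = 0.0649

Step 3 — cumulative fraction after k components = (λ_1 + ... + λ_k) / Σ λ:
  k = 1: 50/77 = 0.6494
  k = 2: (50 + 22)/77 = 72/77 = 0.9351
  k = 3: (50 + 22 + 5)/77 = 77/77 = 1

Summary (fraction, with percent):

explained: PC1 0.6494 (64.94%), PC2 0.2857 (28.57%), PC3 0.0649 (6.49%);  cumulative: 0.6494, 0.9351, 1


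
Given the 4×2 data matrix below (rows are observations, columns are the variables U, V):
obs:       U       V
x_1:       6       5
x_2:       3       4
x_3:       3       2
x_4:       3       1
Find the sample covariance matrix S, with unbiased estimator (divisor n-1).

Step 1 — column means:
  mean(U) = (6 + 3 + 3 + 3) / 4 = 15/4 = 3.75
  mean(V) = (5 + 4 + 2 + 1) / 4 = 12/4 = 3

Step 2 — sample covariance S[i,j] = (1/(n-1)) · Σ_k (x_{k,i} - mean_i) · (x_{k,j} - mean_j), with n-1 = 3.
  S[U,U] = ((2.25)·(2.25) + (-0.75)·(-0.75) + (-0.75)·(-0.75) + (-0.75)·(-0.75)) / 3 = 6.75/3 = 2.25
  S[U,V] = ((2.25)·(2) + (-0.75)·(1) + (-0.75)·(-1) + (-0.75)·(-2)) / 3 = 6/3 = 2
  S[V,V] = ((2)·(2) + (1)·(1) + (-1)·(-1) + (-2)·(-2)) / 3 = 10/3 = 3.3333

S is symmetric (S[j,i] = S[i,j]). Assembling:

S = [[2.25, 2],
 [2, 3.3333]]


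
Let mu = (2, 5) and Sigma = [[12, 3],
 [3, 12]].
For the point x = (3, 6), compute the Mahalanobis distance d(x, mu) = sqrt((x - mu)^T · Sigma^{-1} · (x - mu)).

Step 1 — centre the observation: (x - mu) = (1, 1).

Step 2 — invert Sigma. det(Sigma) = 12·12 - (3)² = 135.
  Sigma^{-1} = (1/det) · [[d, -b], [-b, a]] = [[0.0889, -0.0222],
 [-0.0222, 0.0889]].

Step 3 — form the quadratic (x - mu)^T · Sigma^{-1} · (x - mu):
  Sigma^{-1} · (x - mu) = (0.0667, 0.0667).
  (x - mu)^T · [Sigma^{-1} · (x - mu)] = (1)·(0.0667) + (1)·(0.0667) = 0.1333.

Step 4 — take square root: d = √(0.1333) ≈ 0.3651.

d(x, mu) = √(0.1333) ≈ 0.3651


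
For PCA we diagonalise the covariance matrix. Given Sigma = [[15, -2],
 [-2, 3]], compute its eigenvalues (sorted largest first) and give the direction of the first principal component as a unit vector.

Step 1 — characteristic polynomial of 2×2 Sigma:
  det(Sigma - λI) = λ² - trace · λ + det = 0.
  trace = 15 + 3 = 18, det = 15·3 - (-2)² = 41.
Step 2 — discriminant:
  Δ = trace² - 4·det = 324 - 164 = 160.
Step 3 — eigenvalues:
  λ = (trace ± √Δ)/2 = (18 ± 12.6491)/2,
  λ_1 = 15.3246,  λ_2 = 2.6754.

Step 4 — unit eigenvector for λ_1: solve (Sigma - λ_1 I)v = 0. First row:
  (15 - 15.3246)·v_x + (-2)·v_y = 0, i.e. (-0.3246)·v_x + (-2)·v_y = 0,
  so v ∝ (b, λ_1 - a) = (-2, 0.3246); multiply by -1 so the first entry is positive: u = (2, -0.3246).
  ||u|| = √((2)² + (-0.3246)²) = √(4.1053) ≈ 2.0262,
  v_1 = u/||u|| ≈ (0.9871, -0.1602) (||v_1|| = 1).

λ_1 = 15.3246,  λ_2 = 2.6754;  v_1 ≈ (0.9871, -0.1602)


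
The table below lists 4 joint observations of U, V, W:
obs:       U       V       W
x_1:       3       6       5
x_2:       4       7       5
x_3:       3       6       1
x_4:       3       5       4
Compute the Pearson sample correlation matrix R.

Step 1 — column means:
  mean(U) = (3 + 4 + 3 + 3) / 4 = 13/4 = 3.25
  mean(V) = (6 + 7 + 6 + 5) / 4 = 24/4 = 6
  mean(W) = (5 + 5 + 1 + 4) / 4 = 15/4 = 3.75

Step 2 — sample variances and covariances s[i,j] = (1/(n-1)) · Σ_k (x_{k,i} - mean_i) · (x_{k,j} - mean_j), with n-1 = 3:
  s[U,U] = ((-0.25)·(-0.25) + (0.75)·(0.75) + (-0.25)·(-0.25) + (-0.25)·(-0.25)) / 3 = 0.75/3 = 0.25
  s[U,V] = ((-0.25)·(0) + (0.75)·(1) + (-0.25)·(0) + (-0.25)·(-1)) / 3 = 1/3 = 0.3333
  s[U,W] = ((-0.25)·(1.25) + (0.75)·(1.25) + (-0.25)·(-2.75) + (-0.25)·(0.25)) / 3 = 1.25/3 = 0.4167
  s[V,V] = ((0)·(0) + (1)·(1) + (0)·(0) + (-1)·(-1)) / 3 = 2/3 = 0.6667
  s[V,W] = ((0)·(1.25) + (1)·(1.25) + (0)·(-2.75) + (-1)·(0.25)) / 3 = 1/3 = 0.3333
  s[W,W] = ((1.25)·(1.25) + (1.25)·(1.25) + (-2.75)·(-2.75) + (0.25)·(0.25)) / 3 = 10.75/3 = 3.5833
  Sample standard deviations s_i = √(s[i,i]):
  s(U) = √(0.25) = 0.5
  s(V) = √(0.6667) = 0.8165
  s(W) = √(3.5833) = 1.893

Step 3 — r_{ij} = s_{ij} / (s_i · s_j):
  r[U,U] = 1 (diagonal).
  r[U,V] = 0.3333 / (0.5 · 0.8165) = 0.3333 / 0.4082 = 0.8165
  r[U,W] = 0.4167 / (0.5 · 1.893) = 0.4167 / 0.9465 = 0.4402
  r[V,V] = 1 (diagonal).
  r[V,W] = 0.3333 / (0.8165 · 1.893) = 0.3333 / 1.5456 = 0.2157
  r[W,W] = 1 (diagonal).

R is symmetric with unit diagonal. Assembling:

R = [[1, 0.8165, 0.4402],
 [0.8165, 1, 0.2157],
 [0.4402, 0.2157, 1]]


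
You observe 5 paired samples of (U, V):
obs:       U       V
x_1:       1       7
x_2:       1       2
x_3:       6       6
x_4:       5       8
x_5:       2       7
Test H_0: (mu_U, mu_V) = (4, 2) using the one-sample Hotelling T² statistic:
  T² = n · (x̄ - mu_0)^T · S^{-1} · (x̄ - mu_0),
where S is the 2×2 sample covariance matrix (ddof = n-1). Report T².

Step 1 — sample mean vector:
  mean(U) = (1 + 1 + 6 + 5 + 2) / 5 = 15/5 = 3
  mean(V) = (7 + 2 + 6 + 8 + 7) / 5 = 30/5 = 6
  x̄ = (3, 6),  deviation x̄ - mu_0 = (3, 6) - (4, 2) = (-1, 4).

Step 2 — sample covariance matrix, S[i,j] = (1/(n-1)) · Σ_k (x_{k,i} - mean_i) · (x_{k,j} - mean_j), divisor n-1 = 4:
  S[U,U] = ((-2)·(-2) + (-2)·(-2) + (3)·(3) + (2)·(2) + (-1)·(-1)) / 4 = 22/4 = 5.5
  S[U,V] = ((-2)·(1) + (-2)·(-4) + (3)·(0) + (2)·(2) + (-1)·(1)) / 4 = 9/4 = 2.25
  S[V,V] = ((1)·(1) + (-4)·(-4) + (0)·(0) + (2)·(2) + (1)·(1)) / 4 = 22/4 = 5.5
  S = [[5.5, 2.25],
 [2.25, 5.5]].

Step 3 — invert S. det(S) = 5.5·5.5 - (2.25)² = 25.1875.
  S^{-1} = (1/det) · [[d, -b], [-b, a]] = [[0.2184, -0.0893],
 [-0.0893, 0.2184]].

Step 4 — quadratic form (x̄ - mu_0)^T · S^{-1} · (x̄ - mu_0):
  S^{-1} · (x̄ - mu_0) = (-0.5757, 0.9628),
  (x̄ - mu_0)^T · [...] = (-1)·(-0.5757) + (4)·(0.9628) = 4.4268.

Step 5 — scale by n: T² = 5 · 4.4268 = 22.134.

T² ≈ 22.134
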